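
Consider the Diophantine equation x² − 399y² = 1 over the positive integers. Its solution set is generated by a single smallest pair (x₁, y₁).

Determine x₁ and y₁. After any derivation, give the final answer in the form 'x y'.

20 1

√399 = [19; 1,38, …], period ℓ=2 (even) → k=1
a_0=19:  p_0=19·1+0=19,  q_0=19·0+1=1
a_1=1:  p_1=1·19+1=20,  q_1=1·1+0=1
fundamental: x₁=20, y₁=1  (since 400 − 399·1 = 1)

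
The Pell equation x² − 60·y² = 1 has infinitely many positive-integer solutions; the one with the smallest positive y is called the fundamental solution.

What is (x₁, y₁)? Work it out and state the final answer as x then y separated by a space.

31 4

√60 = [7; 1,2,1,14, …], period ℓ=4 (even) → k=3
k=0  a_k=7  p_k/q_k = 7/1
…
k=2  a_k=2  p_k/q_k = 23/3
k=3  a_k=1  p_k/q_k = 31/4
(x₁, y₁) = (31, 4);  31² − 60·4² = 1 ✓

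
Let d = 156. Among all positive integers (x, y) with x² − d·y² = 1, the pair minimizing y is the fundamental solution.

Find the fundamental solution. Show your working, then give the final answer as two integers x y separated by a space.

25 2

d=156: √d = [12; 2,24] (ℓ=2, even), read p_1/q_1
a_0=12:  p_0=12·1+0=12,  q_0=12·0+1=1
a_1=2:  p_1=2·12+1=25,  q_1=2·1+0=2
fundamental: x₁=25, y₁=2  (since 625 − 156·4 = 1)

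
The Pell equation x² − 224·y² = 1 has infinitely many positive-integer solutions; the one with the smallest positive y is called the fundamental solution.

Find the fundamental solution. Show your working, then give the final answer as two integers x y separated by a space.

15 1

[14; 1,28] for √224; ℓ=2 ⇒ convergent index 1
a_0=14:  p_0=14·1+0=14,  q_0=14·0+1=1
a_1=1:  p_1=1·14+1=15,  q_1=1·1+0=1
(x₁, y₁) = (15, 1);  15² − 224·1² = 1 ✓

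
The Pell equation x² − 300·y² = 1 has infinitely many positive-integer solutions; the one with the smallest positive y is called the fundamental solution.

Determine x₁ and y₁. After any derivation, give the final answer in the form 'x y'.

1351 78

d=300: √d = [17; 3,8,3,34] (ℓ=4, even), read p_3/q_3
step 0: (17, 1)  from 17·(1,0) + (0,1)
step 1: (52, 3)  from 3·(17,1) + (1,0)
step 2: (433, 25)  from 8·(52,3) + (17,1)
step 3: (1351, 78)  from 3·(433,25) + (52,3)
→ (1351, 78).  Check: 1351²=1825201, 300·78²=1825200, difference 1.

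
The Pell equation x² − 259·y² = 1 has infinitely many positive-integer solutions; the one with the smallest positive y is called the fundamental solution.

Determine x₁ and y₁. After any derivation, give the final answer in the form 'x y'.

√259 → a₀=16, period (10,1,2,3,4,3,2,1,10,32); ℓ=10 even so k=9
step 0: (16, 1)  from 16·(1,0) + (0,1)
…
step 2: (177, 11)  from 1·(161,10) + (16,1)
step 3: (515, 32)  from 2·(177,11) + (161,10)
…
step 5: (7403, 460)  from 4·(1722,107) + (515,32)
step 6: (23931, 1487)  from 3·(7403,460) + (1722,107)
step 7: (55265, 3434)  from 2·(23931,1487) + (7403,460)
step 8: (79196, 4921)  from 1·(55265,3434) + (23931,1487)
step 9: (847225, 52644)  from 10·(79196,4921) + (55265,3434)
→ (847225, 52644).  Check: 847225²=717790200625, 259·52644²=717790200624, difference 1.

847225 52644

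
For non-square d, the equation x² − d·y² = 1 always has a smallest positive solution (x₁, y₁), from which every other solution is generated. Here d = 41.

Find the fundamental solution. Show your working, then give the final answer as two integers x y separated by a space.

2049 320

[6; 2,2,12] for √41; ℓ=3 ⇒ convergent index 5
i=0: a=6 ⇒ p=6, q=1
…
i=2: a=2 ⇒ p=32, q=5
…
i=4: a=2 ⇒ p=826, q=129
i=5: a=2 ⇒ p=2049, q=320
fundamental: x₁=2049, y₁=320  (since 4198401 − 41·102400 = 1)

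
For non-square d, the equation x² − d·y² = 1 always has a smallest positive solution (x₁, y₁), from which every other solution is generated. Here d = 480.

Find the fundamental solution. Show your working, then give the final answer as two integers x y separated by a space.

√480 = [21; 1,9,1,42, …], period ℓ=4 (even) → k=3
step 0: (21, 1)  from 21·(1,0) + (0,1)
step 1: (22, 1)  from 1·(21,1) + (1,0)
step 2: (219, 10)  from 9·(22,1) + (21,1)
step 3: (241, 11)  from 1·(219,10) + (22,1)
(x₁, y₁) = (241, 11);  241² − 480·11² = 1 ✓

241 11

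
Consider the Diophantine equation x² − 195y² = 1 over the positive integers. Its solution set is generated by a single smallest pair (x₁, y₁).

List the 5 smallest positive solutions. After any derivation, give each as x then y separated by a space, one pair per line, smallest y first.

14 1
391 28
10934 783
305761 21896
8550374 612305

[13; 1,26] for √195; ℓ=2 ⇒ convergent index 1
i=0: a=13 ⇒ p=13, q=1
i=1: a=1 ⇒ p=14, q=1
fundamental: x₁=14, y₁=1  (since 196 − 195·1 = 1)
n=2: (14,1)∘(14,1) = (14·14+195·1·1, 14·1+1·14) = (391,28)
n=3: (391,28)∘(14,1) = (14·391+195·1·28, 14·28+1·391) = (10934,783)
n=4: (10934,783)∘(14,1) = (14·10934+195·1·783, 14·783+1·10934) = (305761,21896)
n=5: (305761,21896)∘(14,1) = (14·305761+195·1·21896, 14·21896+1·305761) = (8550374,612305)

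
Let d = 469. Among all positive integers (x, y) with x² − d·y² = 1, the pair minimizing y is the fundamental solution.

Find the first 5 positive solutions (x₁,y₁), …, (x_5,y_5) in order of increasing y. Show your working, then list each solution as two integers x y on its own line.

√469 → a₀=21, period (1,1,1,10,6,10,1,1,1,42); ℓ=10 even so k=9
a_0=21:  p_0=21·1+0=21,  q_0=21·0+1=1
…
a_2=1:  p_2=1·22+21=43,  q_2=1·1+1=2
a_3=1:  p_3=1·43+22=65,  q_3=1·2+1=3
a_4=10:  p_4=10·65+43=693,  q_4=10·3+2=32
…
a_6=10:  p_6=10·4223+693=42923,  q_6=10·195+32=1982
a_7=1:  p_7=1·42923+4223=47146,  q_7=1·1982+195=2177
a_8=1:  p_8=1·47146+42923=90069,  q_8=1·2177+1982=4159
a_9=1:  p_9=1·90069+47146=137215,  q_9=1·4159+2177=6336
fundamental: x₁=137215, y₁=6336  (since 18827956225 − 469·40144896 = 1)
(137215+6336√469)^2 = 37655912449 + 1738788480√469
(137215+6336√469)^3 = 10333912053241855 + 477175722560064√469
(137215+6336√469)^4 = 2835935484733506355201 + 130951333540419575040√469
(137215+6336√469)^5 = 778265775065082237004568575 + 35936974463020168255667136√469

137215 6336
37655912449 1738788480
10333912053241855 477175722560064
2835935484733506355201 130951333540419575040
778265775065082237004568575 35936974463020168255667136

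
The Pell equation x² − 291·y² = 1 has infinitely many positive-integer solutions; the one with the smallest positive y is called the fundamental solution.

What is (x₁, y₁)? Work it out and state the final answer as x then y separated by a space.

√291 = [17; 17,34, …], period ℓ=2 (even) → k=1
i=0: a=17 ⇒ p=17, q=1
i=1: a=17 ⇒ p=290, q=17
→ (290, 17).  Check: 290²=84100, 291·17²=84099, difference 1.

290 17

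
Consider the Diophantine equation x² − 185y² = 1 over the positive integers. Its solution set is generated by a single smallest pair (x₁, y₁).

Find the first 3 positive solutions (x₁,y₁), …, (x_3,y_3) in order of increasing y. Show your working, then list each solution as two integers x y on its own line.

9249 680
171088001 12578640
3164785833249 232679682040

d=185: √d = [13; 1,1,1,1,26] (ℓ=5, odd), read p_9/q_9
step 0: (13, 1)  from 13·(1,0) + (0,1)
step 1: (14, 1)  from 1·(13,1) + (1,0)
…
step 5: (1809, 133)  from 26·(68,5) + (41,3)
…
step 8: (5563, 409)  from 1·(3686,271) + (1877,138)
step 9: (9249, 680)  from 1·(5563,409) + (3686,271)
fundamental: x₁=9249, y₁=680  (since 85544001 − 185·462400 = 1)
k=2:  x_2 = 9249·9249+185·680·680 = 171088001,  y_2 = 9249·680+680·9249 = 12578640
k=3:  x_3 = 9249·171088001+185·680·12578640 = 3164785833249,  y_3 = 9249·12578640+680·171088001 = 232679682040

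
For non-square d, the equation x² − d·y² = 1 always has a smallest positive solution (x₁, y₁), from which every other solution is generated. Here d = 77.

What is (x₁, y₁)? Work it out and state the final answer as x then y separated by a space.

351 40

[8; 1,3,2,3,1,16] for √77; ℓ=6 ⇒ convergent index 5
step 0: (8, 1)  from 8·(1,0) + (0,1)
step 1: (9, 1)  from 1·(8,1) + (1,0)
…
step 4: (272, 31)  from 3·(79,9) + (35,4)
step 5: (351, 40)  from 1·(272,31) + (79,9)
(x₁, y₁) = (351, 40);  351² − 77·40² = 1 ✓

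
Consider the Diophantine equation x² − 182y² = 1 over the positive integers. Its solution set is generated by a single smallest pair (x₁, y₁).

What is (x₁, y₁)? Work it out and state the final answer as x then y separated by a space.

27 2

√182 = [13; 2,26, …], period ℓ=2 (even) → k=1
step 0: (13, 1)  from 13·(1,0) + (0,1)
step 1: (27, 2)  from 2·(13,1) + (1,0)
→ (27, 2).  Check: 27²=729, 182·2²=728, difference 1.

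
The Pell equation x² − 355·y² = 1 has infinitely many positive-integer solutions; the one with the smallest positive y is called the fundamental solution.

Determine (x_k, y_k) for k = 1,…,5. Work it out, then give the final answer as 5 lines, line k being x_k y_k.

√355 → a₀=18, period (1,5,3,3,1,6,1,3,3,5,1,36); ℓ=12 even so k=11
a_0=18:  p_0=18·1+0=18,  q_0=18·0+1=1
a_1=1:  p_1=1·18+1=19,  q_1=1·1+0=1
…
a_3=3:  p_3=3·113+19=358,  q_3=3·6+1=19
…
a_5=1:  p_5=1·1187+358=1545,  q_5=1·63+19=82
a_6=6:  p_6=6·1545+1187=10457,  q_6=6·82+63=555
…
a_9=3:  p_9=3·46463+12002=151391,  q_9=3·2466+637=8035
a_10=5:  p_10=5·151391+46463=803418,  q_10=5·8035+2466=42641
a_11=1:  p_11=1·803418+151391=954809,  q_11=1·42641+8035=50676
(x₁, y₁) = (954809, 50676);  954809² − 355·50676² = 1 ✓
k=2:  x_2 = 954809·954809+355·50676·50676 = 1823320452961,  y_2 = 954809·50676+50676·954809 = 96771801768
k=3:  x_3 = 954809·1823320452961+355·50676·96771801768 = 3481845556741524089,  y_3 = 954809·96771801768+50676·1823320452961 = 184797174548553948
k=4:  x_4 = 954809·3481845556741524089+355·50676·184797174548553948 = 6648994948371812427335041,  y_4 = 954809·184797174548553948+50676·3481845556741524089 = 352892010866963721270096
k=5:  x_5 = 954809·6648994948371812427335041+355·50676·352892010866963721270096 = 12697040435316401858305944800249,  y_5 = 954809·352892010866963721270096+50676·6648994948371812427335041 = 673888936007564730309809629380

954809 50676
1823320452961 96771801768
3481845556741524089 184797174548553948
6648994948371812427335041 352892010866963721270096
12697040435316401858305944800249 673888936007564730309809629380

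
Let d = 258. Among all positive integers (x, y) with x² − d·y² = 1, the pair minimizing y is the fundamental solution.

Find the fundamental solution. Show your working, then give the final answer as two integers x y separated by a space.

257 16

√258 = [16; 16,32, …], period ℓ=2 (even) → k=1
i=0: a=16 ⇒ p=16, q=1
i=1: a=16 ⇒ p=257, q=16
→ (257, 16).  Check: 257²=66049, 258·16²=66048, difference 1.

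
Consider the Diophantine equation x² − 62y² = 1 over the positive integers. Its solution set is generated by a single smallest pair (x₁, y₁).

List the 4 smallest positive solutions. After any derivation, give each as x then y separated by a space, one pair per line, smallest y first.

d=62: √d = [7; 1,6,1,14] (ℓ=4, even), read p_3/q_3
k=0  a_k=7  p_k/q_k = 7/1
k=1  a_k=1  p_k/q_k = 8/1
k=2  a_k=6  p_k/q_k = 55/7
k=3  a_k=1  p_k/q_k = 63/8
(x₁, y₁) = (63, 8);  63² − 62·8² = 1 ✓
(63+8√62)^2 = 7937 + 1008√62
(63+8√62)^3 = 999999 + 127000√62
(63+8√62)^4 = 125991937 + 16000992√62

63 8
7937 1008
999999 127000
125991937 16000992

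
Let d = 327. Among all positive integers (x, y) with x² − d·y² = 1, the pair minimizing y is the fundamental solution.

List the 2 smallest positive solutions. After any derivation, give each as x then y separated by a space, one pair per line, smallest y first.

217 12
94177 5208

√327 → a₀=18, period (12,36); ℓ=2 even so k=1
a_0=18:  p_0=18·1+0=18,  q_0=18·0+1=1
a_1=12:  p_1=12·18+1=217,  q_1=12·1+0=12
→ (217, 12).  Check: 217²=47089, 327·12²=47088, difference 1.
(217+12√327)^2 = 94177 + 5208√327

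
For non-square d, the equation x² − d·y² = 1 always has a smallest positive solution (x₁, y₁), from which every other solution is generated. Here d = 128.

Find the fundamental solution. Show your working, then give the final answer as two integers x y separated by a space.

577 51

√128 = [11; 3,5,3,22, …], period ℓ=4 (even) → k=3
i=0: a=11 ⇒ p=11, q=1
i=1: a=3 ⇒ p=34, q=3
i=2: a=5 ⇒ p=181, q=16
i=3: a=3 ⇒ p=577, q=51
(x₁, y₁) = (577, 51);  577² − 128·51² = 1 ✓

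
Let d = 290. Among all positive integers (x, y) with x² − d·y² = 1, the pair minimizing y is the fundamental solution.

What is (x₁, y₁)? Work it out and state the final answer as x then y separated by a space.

579 34

√290 → a₀=17, period (34); ℓ=1 odd so k=1
i=0: a=17 ⇒ p=17, q=1
i=1: a=34 ⇒ p=579, q=34
(x₁, y₁) = (579, 34);  579² − 290·34² = 1 ✓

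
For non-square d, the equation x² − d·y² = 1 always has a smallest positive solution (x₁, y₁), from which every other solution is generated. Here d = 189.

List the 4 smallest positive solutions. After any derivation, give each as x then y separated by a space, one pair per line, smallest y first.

d=189: √d = [13; 1,2,1,26] (ℓ=4, even), read p_3/q_3
k=0  a_k=13  p_k/q_k = 13/1
…
k=2  a_k=2  p_k/q_k = 41/3
k=3  a_k=1  p_k/q_k = 55/4
fundamental: x₁=55, y₁=4  (since 3025 − 189·16 = 1)
k=2:  x_2 = 55·55+189·4·4 = 6049,  y_2 = 55·4+4·55 = 440
k=3:  x_3 = 55·6049+189·4·440 = 665335,  y_3 = 55·440+4·6049 = 48396
k=4:  x_4 = 55·665335+189·4·48396 = 73180801,  y_4 = 55·48396+4·665335 = 5323120

55 4
6049 440
665335 48396
73180801 5323120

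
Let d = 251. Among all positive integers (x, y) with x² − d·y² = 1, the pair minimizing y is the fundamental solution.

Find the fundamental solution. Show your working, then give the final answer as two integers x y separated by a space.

√251 → a₀=15, period (1,5,2,1,2,…,5,1,30); ℓ=14 even so k=13
i=0: a=15 ⇒ p=15, q=1
i=1: a=1 ⇒ p=16, q=1
…
i=4: a=1 ⇒ p=301, q=19
i=5: a=2 ⇒ p=808, q=51
i=6: a=2 ⇒ p=1917, q=121
i=7: a=15 ⇒ p=29563, q=1866
i=8: a=2 ⇒ p=61043, q=3853
i=9: a=2 ⇒ p=151649, q=9572
i=10: a=1 ⇒ p=212692, q=13425
…
i=12: a=5 ⇒ p=3097857, q=195535
i=13: a=1 ⇒ p=3674890, q=231957
fundamental: x₁=3674890, y₁=231957  (since 13504816512100 − 251·53804049849 = 1)

3674890 231957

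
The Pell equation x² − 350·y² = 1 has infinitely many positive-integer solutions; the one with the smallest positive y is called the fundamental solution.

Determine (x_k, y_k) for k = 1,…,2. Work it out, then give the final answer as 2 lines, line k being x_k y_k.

449 24
403201 21552

√350 = [18; 1,2,2,2,1,36, …], period ℓ=6 (even) → k=5
i=0: a=18 ⇒ p=18, q=1
…
i=2: a=2 ⇒ p=56, q=3
i=3: a=2 ⇒ p=131, q=7
i=4: a=2 ⇒ p=318, q=17
i=5: a=1 ⇒ p=449, q=24
(x₁, y₁) = (449, 24);  449² − 350·24² = 1 ✓
(449+24√350)^2 = 403201 + 21552√350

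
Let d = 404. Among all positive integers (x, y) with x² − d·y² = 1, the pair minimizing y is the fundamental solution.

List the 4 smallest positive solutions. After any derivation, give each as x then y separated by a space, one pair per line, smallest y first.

[20; 10,40] for √404; ℓ=2 ⇒ convergent index 1
i=0: a=20 ⇒ p=20, q=1
i=1: a=10 ⇒ p=201, q=10
fundamental: x₁=201, y₁=10  (since 40401 − 404·100 = 1)
(201+10√404)^2 = 80801 + 4020√404
(201+10√404)^3 = 32481801 + 1616030√404
(201+10√404)^4 = 13057603201 + 649640040√404

201 10
80801 4020
32481801 1616030
13057603201 649640040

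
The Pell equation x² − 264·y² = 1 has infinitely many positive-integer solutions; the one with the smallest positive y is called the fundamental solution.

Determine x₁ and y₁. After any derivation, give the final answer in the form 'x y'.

[16; 4,32] for √264; ℓ=2 ⇒ convergent index 1
step 0: (16, 1)  from 16·(1,0) + (0,1)
step 1: (65, 4)  from 4·(16,1) + (1,0)
→ (65, 4).  Check: 65²=4225, 264·4²=4224, difference 1.

65 4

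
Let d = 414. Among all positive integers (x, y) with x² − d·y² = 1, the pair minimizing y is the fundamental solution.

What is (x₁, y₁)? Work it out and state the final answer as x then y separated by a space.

[20; 2,1,7,2,7,1,2,40] for √414; ℓ=8 ⇒ convergent index 7
step 0: (20, 1)  from 20·(1,0) + (0,1)
…
step 3: (468, 23)  from 7·(61,3) + (41,2)
step 4: (997, 49)  from 2·(468,23) + (61,3)
…
step 6: (8444, 415)  from 1·(7447,366) + (997,49)
step 7: (24335, 1196)  from 2·(8444,415) + (7447,366)
fundamental: x₁=24335, y₁=1196  (since 592192225 − 414·1430416 = 1)

24335 1196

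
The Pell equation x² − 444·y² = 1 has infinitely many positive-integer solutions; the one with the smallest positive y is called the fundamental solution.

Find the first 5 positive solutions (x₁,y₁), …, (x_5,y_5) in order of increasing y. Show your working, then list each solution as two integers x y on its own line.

d=444: √d = [21; 14,42] (ℓ=2, even), read p_1/q_1
k=0  a_k=21  p_k/q_k = 21/1
k=1  a_k=14  p_k/q_k = 295/14
(x₁, y₁) = (295, 14);  295² − 444·14² = 1 ✓
(295+14√444)^2 = 174049 + 8260√444
(295+14√444)^3 = 102688615 + 4873386√444
(295+14√444)^4 = 60586108801 + 2875289480√444
(295+14√444)^5 = 35745701503975 + 1696415919814√444

295 14
174049 8260
102688615 4873386
60586108801 2875289480
35745701503975 1696415919814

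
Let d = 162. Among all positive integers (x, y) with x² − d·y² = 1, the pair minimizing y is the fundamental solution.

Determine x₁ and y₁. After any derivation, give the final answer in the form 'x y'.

√162 = [12; 1,2,1,2,12,2,1,2,1,24, …], period ℓ=10 (even) → k=9
k=0  a_k=12  p_k/q_k = 12/1
k=1  a_k=1  p_k/q_k = 13/1
…
k=3  a_k=1  p_k/q_k = 51/4
k=4  a_k=2  p_k/q_k = 140/11
k=5  a_k=12  p_k/q_k = 1731/136
k=6  a_k=2  p_k/q_k = 3602/283
k=7  a_k=1  p_k/q_k = 5333/419
k=8  a_k=2  p_k/q_k = 14268/1121
k=9  a_k=1  p_k/q_k = 19601/1540
(x₁, y₁) = (19601, 1540);  19601² − 162·1540² = 1 ✓

19601 1540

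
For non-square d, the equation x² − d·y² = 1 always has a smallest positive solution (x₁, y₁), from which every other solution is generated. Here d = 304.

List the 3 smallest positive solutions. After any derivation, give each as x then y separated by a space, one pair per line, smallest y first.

57799 3315
6681448801 383207370
772362118440199 44298005553945

[17; 2,3,2,1,1,1,1,1,2,3,2,34] for √304; ℓ=12 ⇒ convergent index 11
k=0  a_k=17  p_k/q_k = 17/1
k=1  a_k=2  p_k/q_k = 35/2
k=2  a_k=3  p_k/q_k = 122/7
k=3  a_k=2  p_k/q_k = 279/16
k=4  a_k=1  p_k/q_k = 401/23
k=5  a_k=1  p_k/q_k = 680/39
…
k=7  a_k=1  p_k/q_k = 1761/101
k=8  a_k=1  p_k/q_k = 2842/163
k=9  a_k=2  p_k/q_k = 7445/427
k=10  a_k=3  p_k/q_k = 25177/1444
k=11  a_k=2  p_k/q_k = 57799/3315
→ (57799, 3315).  Check: 57799²=3340724401, 304·3315²=3340724400, difference 1.
k=2:  x_2 = 57799·57799+304·3315·3315 = 6681448801,  y_2 = 57799·3315+3315·57799 = 383207370
k=3:  x_3 = 57799·6681448801+304·3315·383207370 = 772362118440199,  y_3 = 57799·383207370+3315·6681448801 = 44298005553945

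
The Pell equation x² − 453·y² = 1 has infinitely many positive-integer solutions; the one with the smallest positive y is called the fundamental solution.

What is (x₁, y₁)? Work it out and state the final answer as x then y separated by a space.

1653751 77700

[21; 3,1,1,10,14,10,1,1,3,42] for √453; ℓ=10 ⇒ convergent index 9
step 0: (21, 1)  from 21·(1,0) + (0,1)
…
step 3: (149, 7)  from 1·(85,4) + (64,3)
…
step 8: (469329, 22051)  from 1·(245764,11547) + (223565,10504)
step 9: (1653751, 77700)  from 3·(469329,22051) + (245764,11547)
(x₁, y₁) = (1653751, 77700);  1653751² − 453·77700² = 1 ✓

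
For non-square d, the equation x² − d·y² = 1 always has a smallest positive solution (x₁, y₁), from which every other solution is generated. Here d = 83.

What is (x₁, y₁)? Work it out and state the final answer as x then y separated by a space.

[9; 9,18] for √83; ℓ=2 ⇒ convergent index 1
step 0: (9, 1)  from 9·(1,0) + (0,1)
step 1: (82, 9)  from 9·(9,1) + (1,0)
→ (82, 9).  Check: 82²=6724, 83·9²=6723, difference 1.

82 9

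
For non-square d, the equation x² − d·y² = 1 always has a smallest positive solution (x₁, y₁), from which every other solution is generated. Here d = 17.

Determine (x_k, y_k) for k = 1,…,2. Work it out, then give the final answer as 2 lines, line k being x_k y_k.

33 8
2177 528

[4; 8] for √17; ℓ=1 ⇒ convergent index 1
i=0: a=4 ⇒ p=4, q=1
i=1: a=8 ⇒ p=33, q=8
(x₁, y₁) = (33, 8);  33² − 17·8² = 1 ✓
(33+8√17)^2 = 2177 + 528√17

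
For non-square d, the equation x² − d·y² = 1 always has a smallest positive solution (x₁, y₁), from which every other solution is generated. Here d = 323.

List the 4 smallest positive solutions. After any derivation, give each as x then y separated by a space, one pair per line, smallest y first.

18 1
647 36
23274 1295
837217 46584

√323 = [17; 1,34, …], period ℓ=2 (even) → k=1
a_0=17:  p_0=17·1+0=17,  q_0=17·0+1=1
a_1=1:  p_1=1·17+1=18,  q_1=1·1+0=1
→ (18, 1).  Check: 18²=324, 323·1²=323, difference 1.
k=2:  x_2 = 18·18+323·1·1 = 647,  y_2 = 18·1+1·18 = 36
k=3:  x_3 = 18·647+323·1·36 = 23274,  y_3 = 18·36+1·647 = 1295
k=4:  x_4 = 18·23274+323·1·1295 = 837217,  y_4 = 18·1295+1·23274 = 46584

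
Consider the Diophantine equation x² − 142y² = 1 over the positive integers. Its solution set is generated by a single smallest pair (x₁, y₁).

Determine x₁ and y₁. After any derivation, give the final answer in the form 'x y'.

143 12

d=142: √d = [11; 1,10,1,22] (ℓ=4, even), read p_3/q_3
i=0: a=11 ⇒ p=11, q=1
…
i=2: a=10 ⇒ p=131, q=11
i=3: a=1 ⇒ p=143, q=12
→ (143, 12).  Check: 143²=20449, 142·12²=20448, difference 1.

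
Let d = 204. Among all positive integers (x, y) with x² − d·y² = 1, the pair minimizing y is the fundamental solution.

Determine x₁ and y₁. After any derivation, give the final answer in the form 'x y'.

√204 → a₀=14, period (3,1,1,6,1,1,3,28); ℓ=8 even so k=7
k=0  a_k=14  p_k/q_k = 14/1
k=1  a_k=3  p_k/q_k = 43/3
k=2  a_k=1  p_k/q_k = 57/4
…
k=4  a_k=6  p_k/q_k = 657/46
k=5  a_k=1  p_k/q_k = 757/53
k=6  a_k=1  p_k/q_k = 1414/99
k=7  a_k=3  p_k/q_k = 4999/350
fundamental: x₁=4999, y₁=350  (since 24990001 − 204·122500 = 1)

4999 350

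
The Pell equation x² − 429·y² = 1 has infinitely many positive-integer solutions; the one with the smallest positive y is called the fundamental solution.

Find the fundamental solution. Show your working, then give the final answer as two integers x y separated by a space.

1524095 73584

√429 → a₀=20, period (1,2,2,9,1,12,1,9,2,2,1,40); ℓ=12 even so k=11
i=0: a=20 ⇒ p=20, q=1
i=1: a=1 ⇒ p=21, q=1
i=2: a=2 ⇒ p=62, q=3
i=3: a=2 ⇒ p=145, q=7
i=4: a=9 ⇒ p=1367, q=66
i=5: a=1 ⇒ p=1512, q=73
…
i=7: a=1 ⇒ p=21023, q=1015
i=8: a=9 ⇒ p=208718, q=10077
…
i=10: a=2 ⇒ p=1085636, q=52415
i=11: a=1 ⇒ p=1524095, q=73584
fundamental: x₁=1524095, y₁=73584  (since 2322865569025 − 429·5414605056 = 1)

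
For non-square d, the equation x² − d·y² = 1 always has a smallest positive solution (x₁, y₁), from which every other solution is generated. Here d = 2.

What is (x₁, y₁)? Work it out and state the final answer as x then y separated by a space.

3 2

[1; 2] for √2; ℓ=1 ⇒ convergent index 1
step 0: (1, 1)  from 1·(1,0) + (0,1)
step 1: (3, 2)  from 2·(1,1) + (1,0)
fundamental: x₁=3, y₁=2  (since 9 − 2·4 = 1)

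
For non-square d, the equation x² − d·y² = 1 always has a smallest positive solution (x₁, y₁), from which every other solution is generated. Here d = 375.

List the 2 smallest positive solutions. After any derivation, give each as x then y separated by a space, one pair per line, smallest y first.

√375 = [19; 2,1,2,1,5,1,2,1,2,38, …], period ℓ=10 (even) → k=9
a_0=19:  p_0=19·1+0=19,  q_0=19·0+1=1
a_1=2:  p_1=2·19+1=39,  q_1=2·1+0=2
…
a_6=1:  p_6=1·1220+213=1433,  q_6=1·63+11=74
a_7=2:  p_7=2·1433+1220=4086,  q_7=2·74+63=211
a_8=1:  p_8=1·4086+1433=5519,  q_8=1·211+74=285
a_9=2:  p_9=2·5519+4086=15124,  q_9=2·285+211=781
fundamental: x₁=15124, y₁=781  (since 228735376 − 375·609961 = 1)
k=2:  x_2 = 15124·15124+375·781·781 = 457470751,  y_2 = 15124·781+781·15124 = 23623688

15124 781
457470751 23623688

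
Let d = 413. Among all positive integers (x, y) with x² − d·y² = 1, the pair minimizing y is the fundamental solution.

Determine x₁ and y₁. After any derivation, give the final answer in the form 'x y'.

113399 5580

√413 → a₀=20, period (3,9,1,4,1,9,3,40); ℓ=8 even so k=7
i=0: a=20 ⇒ p=20, q=1
…
i=2: a=9 ⇒ p=569, q=28
…
i=6: a=9 ⇒ p=36560, q=1799
i=7: a=3 ⇒ p=113399, q=5580
fundamental: x₁=113399, y₁=5580  (since 12859333201 − 413·31136400 = 1)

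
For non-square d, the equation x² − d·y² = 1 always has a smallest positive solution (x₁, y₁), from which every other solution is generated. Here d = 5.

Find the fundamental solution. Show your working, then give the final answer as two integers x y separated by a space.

9 4

√5 → a₀=2, period (4); ℓ=1 odd so k=1
step 0: (2, 1)  from 2·(1,0) + (0,1)
step 1: (9, 4)  from 4·(2,1) + (1,0)
(x₁, y₁) = (9, 4);  9² − 5·4² = 1 ✓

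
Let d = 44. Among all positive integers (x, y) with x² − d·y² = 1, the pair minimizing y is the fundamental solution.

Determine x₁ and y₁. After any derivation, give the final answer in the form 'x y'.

[6; 1,1,1,2,1,1,1,12] for √44; ℓ=8 ⇒ convergent index 7
a_0=6:  p_0=6·1+0=6,  q_0=6·0+1=1
a_1=1:  p_1=1·6+1=7,  q_1=1·1+0=1
…
a_4=2:  p_4=2·20+13=53,  q_4=2·3+2=8
a_5=1:  p_5=1·53+20=73,  q_5=1·8+3=11
a_6=1:  p_6=1·73+53=126,  q_6=1·11+8=19
a_7=1:  p_7=1·126+73=199,  q_7=1·19+11=30
fundamental: x₁=199, y₁=30  (since 39601 − 44·900 = 1)

199 30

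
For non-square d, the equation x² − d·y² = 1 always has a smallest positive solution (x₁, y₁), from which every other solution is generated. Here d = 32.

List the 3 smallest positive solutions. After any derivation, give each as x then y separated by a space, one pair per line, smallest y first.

17 3
577 102
19601 3465

[5; 1,1,1,10] for √32; ℓ=4 ⇒ convergent index 3
step 0: (5, 1)  from 5·(1,0) + (0,1)
step 1: (6, 1)  from 1·(5,1) + (1,0)
step 2: (11, 2)  from 1·(6,1) + (5,1)
step 3: (17, 3)  from 1·(11,2) + (6,1)
(x₁, y₁) = (17, 3);  17² − 32·3² = 1 ✓
n=2: (17,3)∘(17,3) = (17·17+32·3·3, 17·3+3·17) = (577,102)
n=3: (577,102)∘(17,3) = (17·577+32·3·102, 17·102+3·577) = (19601,3465)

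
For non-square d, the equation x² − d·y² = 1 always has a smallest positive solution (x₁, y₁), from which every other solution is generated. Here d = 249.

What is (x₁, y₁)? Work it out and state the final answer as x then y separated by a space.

8553815 542076

√249 = [15; 1,3,1,1,5,…,3,1,30, …], period ℓ=16 (even) → k=15
step 0: (15, 1)  from 15·(1,0) + (0,1)
step 1: (16, 1)  from 1·(15,1) + (1,0)
step 2: (63, 4)  from 3·(16,1) + (15,1)
step 3: (79, 5)  from 1·(63,4) + (16,1)
step 4: (142, 9)  from 1·(79,5) + (63,4)
step 5: (789, 50)  from 5·(142,9) + (79,5)
…
step 7: (3582, 227)  from 3·(931,59) + (789,50)
step 8: (36751, 2329)  from 10·(3582,227) + (931,59)
step 9: (113835, 7214)  from 3·(36751,2329) + (3582,227)
step 10: (150586, 9543)  from 1·(113835,7214) + (36751,2329)
step 11: (866765, 54929)  from 5·(150586,9543) + (113835,7214)
step 12: (1017351, 64472)  from 1·(866765,54929) + (150586,9543)
step 13: (1884116, 119401)  from 1·(1017351,64472) + (866765,54929)
step 14: (6669699, 422675)  from 3·(1884116,119401) + (1017351,64472)
step 15: (8553815, 542076)  from 1·(6669699,422675) + (1884116,119401)
fundamental: x₁=8553815, y₁=542076  (since 73167751054225 − 249·293846389776 = 1)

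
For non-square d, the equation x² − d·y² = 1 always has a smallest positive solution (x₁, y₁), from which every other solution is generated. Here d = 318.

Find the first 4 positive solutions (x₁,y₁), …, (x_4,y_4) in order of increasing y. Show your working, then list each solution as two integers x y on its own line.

107 6
22897 1284
4899851 274770
1048545217 58799496

d=318: √d = [17; 1,4,1,34] (ℓ=4, even), read p_3/q_3
i=0: a=17 ⇒ p=17, q=1
i=1: a=1 ⇒ p=18, q=1
i=2: a=4 ⇒ p=89, q=5
i=3: a=1 ⇒ p=107, q=6
(x₁, y₁) = (107, 6);  107² − 318·6² = 1 ✓
n=2: (107,6)∘(107,6) = (107·107+318·6·6, 107·6+6·107) = (22897,1284)
n=3: (22897,1284)∘(107,6) = (107·22897+318·6·1284, 107·1284+6·22897) = (4899851,274770)
n=4: (4899851,274770)∘(107,6) = (107·4899851+318·6·274770, 107·274770+6·4899851) = (1048545217,58799496)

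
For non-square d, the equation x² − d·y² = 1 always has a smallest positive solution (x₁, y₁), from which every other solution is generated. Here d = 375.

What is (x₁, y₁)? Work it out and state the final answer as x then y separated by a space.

√375 → a₀=19, period (2,1,2,1,5,1,2,1,2,38); ℓ=10 even so k=9
k=0  a_k=19  p_k/q_k = 19/1
k=1  a_k=2  p_k/q_k = 39/2
k=2  a_k=1  p_k/q_k = 58/3
…
k=5  a_k=5  p_k/q_k = 1220/63
…
k=8  a_k=1  p_k/q_k = 5519/285
k=9  a_k=2  p_k/q_k = 15124/781
(x₁, y₁) = (15124, 781);  15124² − 375·781² = 1 ✓

15124 781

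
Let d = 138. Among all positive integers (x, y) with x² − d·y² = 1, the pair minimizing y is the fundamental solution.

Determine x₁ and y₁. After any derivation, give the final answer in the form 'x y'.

[11; 1,2,1,22] for √138; ℓ=4 ⇒ convergent index 3
a_0=11:  p_0=11·1+0=11,  q_0=11·0+1=1
…
a_2=2:  p_2=2·12+11=35,  q_2=2·1+1=3
a_3=1:  p_3=1·35+12=47,  q_3=1·3+1=4
(x₁, y₁) = (47, 4);  47² − 138·4² = 1 ✓

47 4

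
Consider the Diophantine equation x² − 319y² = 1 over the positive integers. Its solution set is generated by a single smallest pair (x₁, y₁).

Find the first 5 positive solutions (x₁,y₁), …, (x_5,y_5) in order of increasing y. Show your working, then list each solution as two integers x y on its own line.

√319 → a₀=17, period (1,6,5,1,4,…,6,1,34); ℓ=14 even so k=13
step 0: (17, 1)  from 17·(1,0) + (0,1)
…
step 3: (643, 36)  from 5·(125,7) + (18,1)
…
step 5: (3715, 208)  from 4·(768,43) + (643,36)
step 6: (11913, 667)  from 3·(3715,208) + (768,43)
…
step 8: (58797, 3292)  from 3·(15628,875) + (11913,667)
step 9: (250816, 14043)  from 4·(58797,3292) + (15628,875)
…
step 12: (11102899, 621643)  from 6·(1798881,100718) + (309613,17335)
step 13: (12901780, 722361)  from 1·(11102899,621643) + (1798881,100718)
→ (12901780, 722361).  Check: 12901780²=166455927168400, 319·722361²=166455927168399, difference 1.
n=2: (12901780,722361)∘(12901780,722361) = (12901780·12901780+319·722361·722361, 12901780·722361+722361·12901780) = (332911854336799,18639485405160)
n=3: (332911854336799,18639485405160)∘(12901780,722361) = (12901780·332911854336799+319·722361·18639485405160, 12901780·18639485405160+722361·332911854336799) = (8590311008090840302660,480965080021169647239)
n=4: (8590311008090840302660,480965080021169647239)∘(12901780,722361) = (12901780·8590311008090840302660+319·722361·480965080021169647239, 12901780·480965080021169647239+722361·8590311008090840302660) = (221660605515932150288251132801,12410611300231033623224965680)
n=5: (221660605515932150288251132801,12410611300231033623224965680)∘(12901780,722361) = (12901780·221660605515932150288251132801+319·722361·12410611300231033623224965680, 12901780·12410611300231033623224965680+722361·221660605515932150288251132801) = (5719632734066677605580897309458268900,320237953322189008993822774252173561)

12901780 722361
332911854336799 18639485405160
8590311008090840302660 480965080021169647239
221660605515932150288251132801 12410611300231033623224965680
5719632734066677605580897309458268900 320237953322189008993822774252173561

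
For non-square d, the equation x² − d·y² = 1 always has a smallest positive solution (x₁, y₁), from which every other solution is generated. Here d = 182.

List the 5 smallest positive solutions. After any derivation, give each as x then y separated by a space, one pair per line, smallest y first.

√182 = [13; 2,26, …], period ℓ=2 (even) → k=1
a_0=13:  p_0=13·1+0=13,  q_0=13·0+1=1
a_1=2:  p_1=2·13+1=27,  q_1=2·1+0=2
fundamental: x₁=27, y₁=2  (since 729 − 182·4 = 1)
k=2:  x_2 = 27·27+182·2·2 = 1457,  y_2 = 27·2+2·27 = 108
k=3:  x_3 = 27·1457+182·2·108 = 78651,  y_3 = 27·108+2·1457 = 5830
k=4:  x_4 = 27·78651+182·2·5830 = 4245697,  y_4 = 27·5830+2·78651 = 314712
k=5:  x_5 = 27·4245697+182·2·314712 = 229188987,  y_5 = 27·314712+2·4245697 = 16988618

27 2
1457 108
78651 5830
4245697 314712
229188987 16988618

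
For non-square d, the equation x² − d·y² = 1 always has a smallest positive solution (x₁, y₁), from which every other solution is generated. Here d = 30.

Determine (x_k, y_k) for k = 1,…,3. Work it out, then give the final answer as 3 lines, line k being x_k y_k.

√30 → a₀=5, period (2,10); ℓ=2 even so k=1
step 0: (5, 1)  from 5·(1,0) + (0,1)
step 1: (11, 2)  from 2·(5,1) + (1,0)
fundamental: x₁=11, y₁=2  (since 121 − 30·4 = 1)
k=2:  x_2 = 11·11+30·2·2 = 241,  y_2 = 11·2+2·11 = 44
k=3:  x_3 = 11·241+30·2·44 = 5291,  y_3 = 11·44+2·241 = 966

11 2
241 44
5291 966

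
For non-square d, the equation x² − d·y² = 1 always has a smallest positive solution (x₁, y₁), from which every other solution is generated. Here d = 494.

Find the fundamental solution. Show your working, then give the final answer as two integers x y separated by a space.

d=494: √d = [22; 4,2,2,1,2,1,2,2,4,44] (ℓ=10, even), read p_9/q_9
step 0: (22, 1)  from 22·(1,0) + (0,1)
…
step 2: (200, 9)  from 2·(89,4) + (22,1)
step 3: (489, 22)  from 2·(200,9) + (89,4)
step 4: (689, 31)  from 1·(489,22) + (200,9)
step 5: (1867, 84)  from 2·(689,31) + (489,22)
step 6: (2556, 115)  from 1·(1867,84) + (689,31)
step 7: (6979, 314)  from 2·(2556,115) + (1867,84)
step 8: (16514, 743)  from 2·(6979,314) + (2556,115)
step 9: (73035, 3286)  from 4·(16514,743) + (6979,314)
(x₁, y₁) = (73035, 3286);  73035² − 494·3286² = 1 ✓

73035 3286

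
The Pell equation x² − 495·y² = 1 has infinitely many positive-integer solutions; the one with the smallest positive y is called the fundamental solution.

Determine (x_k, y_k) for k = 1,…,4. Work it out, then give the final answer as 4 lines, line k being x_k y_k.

89 4
15841 712
2819609 126732
501874561 22557584

√495 → a₀=22, period (4,44); ℓ=2 even so k=1
a_0=22:  p_0=22·1+0=22,  q_0=22·0+1=1
a_1=4:  p_1=4·22+1=89,  q_1=4·1+0=4
(x₁, y₁) = (89, 4);  89² − 495·4² = 1 ✓
n=2: (89,4)∘(89,4) = (89·89+495·4·4, 89·4+4·89) = (15841,712)
n=3: (15841,712)∘(89,4) = (89·15841+495·4·712, 89·712+4·15841) = (2819609,126732)
n=4: (2819609,126732)∘(89,4) = (89·2819609+495·4·126732, 89·126732+4·2819609) = (501874561,22557584)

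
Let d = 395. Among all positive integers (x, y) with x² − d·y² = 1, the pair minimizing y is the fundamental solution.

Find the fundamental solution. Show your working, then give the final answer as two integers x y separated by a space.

d=395: √d = [19; 1,6,1,38] (ℓ=4, even), read p_3/q_3
i=0: a=19 ⇒ p=19, q=1
i=1: a=1 ⇒ p=20, q=1
i=2: a=6 ⇒ p=139, q=7
i=3: a=1 ⇒ p=159, q=8
→ (159, 8).  Check: 159²=25281, 395·8²=25280, difference 1.

159 8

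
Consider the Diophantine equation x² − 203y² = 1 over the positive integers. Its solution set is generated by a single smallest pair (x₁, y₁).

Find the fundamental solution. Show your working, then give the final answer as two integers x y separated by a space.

57 4

[14; 4,28] for √203; ℓ=2 ⇒ convergent index 1
i=0: a=14 ⇒ p=14, q=1
i=1: a=4 ⇒ p=57, q=4
→ (57, 4).  Check: 57²=3249, 203·4²=3248, difference 1.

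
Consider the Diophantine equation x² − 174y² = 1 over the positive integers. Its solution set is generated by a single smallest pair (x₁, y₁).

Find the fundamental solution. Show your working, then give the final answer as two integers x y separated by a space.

√174 = [13; 5,4,5,26, …], period ℓ=4 (even) → k=3
k=0  a_k=13  p_k/q_k = 13/1
k=1  a_k=5  p_k/q_k = 66/5
k=2  a_k=4  p_k/q_k = 277/21
k=3  a_k=5  p_k/q_k = 1451/110
→ (1451, 110).  Check: 1451²=2105401, 174·110²=2105400, difference 1.

1451 110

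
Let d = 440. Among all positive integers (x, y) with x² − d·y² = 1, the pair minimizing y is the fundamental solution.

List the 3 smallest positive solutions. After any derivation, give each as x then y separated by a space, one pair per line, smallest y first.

21 1
881 42
36981 1763

√440 → a₀=20, period (1,40); ℓ=2 even so k=1
a_0=20:  p_0=20·1+0=20,  q_0=20·0+1=1
a_1=1:  p_1=1·20+1=21,  q_1=1·1+0=1
fundamental: x₁=21, y₁=1  (since 441 − 440·1 = 1)
(x_2, y_2) = (21·21 + 440·1·1, 21·1 + 1·21) = (881, 42)
(x_3, y_3) = (21·881 + 440·1·42, 21·42 + 1·881) = (36981, 1763)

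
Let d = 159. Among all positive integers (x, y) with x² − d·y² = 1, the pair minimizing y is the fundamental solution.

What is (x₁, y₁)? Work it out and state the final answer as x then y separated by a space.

1324 105

√159 → a₀=12, period (1,1,1,1,3,1,1,1,1,24); ℓ=10 even so k=9
a_0=12:  p_0=12·1+0=12,  q_0=12·0+1=1
…
a_3=1:  p_3=1·25+13=38,  q_3=1·2+1=3
…
a_5=3:  p_5=3·63+38=227,  q_5=3·5+3=18
a_6=1:  p_6=1·227+63=290,  q_6=1·18+5=23
…
a_8=1:  p_8=1·517+290=807,  q_8=1·41+23=64
a_9=1:  p_9=1·807+517=1324,  q_9=1·64+41=105
→ (1324, 105).  Check: 1324²=1752976, 159·105²=1752975, difference 1.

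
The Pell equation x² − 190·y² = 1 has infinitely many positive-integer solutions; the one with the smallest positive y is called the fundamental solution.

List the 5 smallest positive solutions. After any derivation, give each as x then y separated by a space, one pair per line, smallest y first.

52021 3774
5412368881 392654508
563113683064981 40852560317562
58587473808034384321 4250382080167131096
6095557949372399730460501 442218252343896093172470

d=190: √d = [13; 1,3,1,1,1,…,3,1,26] (ℓ=14, even), read p_13/q_13
a_0=13:  p_0=13·1+0=13,  q_0=13·0+1=1
a_1=1:  p_1=1·13+1=14,  q_1=1·1+0=1
…
a_4=1:  p_4=1·69+55=124,  q_4=1·5+4=9
…
a_6=2:  p_6=2·193+124=510,  q_6=2·14+9=37
a_7=2:  p_7=2·510+193=1213,  q_7=2·37+14=88
…
a_10=1:  p_10=1·4149+2936=7085,  q_10=1·301+213=514
…
a_12=3:  p_12=3·11234+7085=40787,  q_12=3·815+514=2959
a_13=1:  p_13=1·40787+11234=52021,  q_13=1·2959+815=3774
(x₁, y₁) = (52021, 3774);  52021² − 190·3774² = 1 ✓
n=2: (52021,3774)∘(52021,3774) = (52021·52021+190·3774·3774, 52021·3774+3774·52021) = (5412368881,392654508)
n=3: (5412368881,392654508)∘(52021,3774) = (52021·5412368881+190·3774·392654508, 52021·392654508+3774·5412368881) = (563113683064981,40852560317562)
n=4: (563113683064981,40852560317562)∘(52021,3774) = (52021·563113683064981+190·3774·40852560317562, 52021·40852560317562+3774·563113683064981) = (58587473808034384321,4250382080167131096)
n=5: (58587473808034384321,4250382080167131096)∘(52021,3774) = (52021·58587473808034384321+190·3774·4250382080167131096, 52021·4250382080167131096+3774·58587473808034384321) = (6095557949372399730460501,442218252343896093172470)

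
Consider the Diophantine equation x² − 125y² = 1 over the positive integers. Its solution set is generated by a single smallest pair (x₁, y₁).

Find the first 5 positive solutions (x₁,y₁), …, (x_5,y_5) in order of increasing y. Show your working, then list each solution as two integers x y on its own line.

930249 83204
1730726404001 154800875592
3220013013190122249 288006719437081612
5990827771012465337616001 535835925499096664087184
11145923086309929722690704506249 996921667718930338621440576020

√125 = [11; 5,1,1,5,22, …], period ℓ=5 (odd) → k=9
k=0  a_k=11  p_k/q_k = 11/1
…
k=7  a_k=1  p_k/q_k = 91444/8179
k=8  a_k=1  p_k/q_k = 167761/15005
k=9  a_k=5  p_k/q_k = 930249/83204
(x₁, y₁) = (930249, 83204);  930249² − 125·83204² = 1 ✓
(930249+83204√125)^2 = 1730726404001 + 154800875592√125
(930249+83204√125)^3 = 3220013013190122249 + 288006719437081612√125
(930249+83204√125)^4 = 5990827771012465337616001 + 535835925499096664087184√125
(930249+83204√125)^5 = 11145923086309929722690704506249 + 996921667718930338621440576020√125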